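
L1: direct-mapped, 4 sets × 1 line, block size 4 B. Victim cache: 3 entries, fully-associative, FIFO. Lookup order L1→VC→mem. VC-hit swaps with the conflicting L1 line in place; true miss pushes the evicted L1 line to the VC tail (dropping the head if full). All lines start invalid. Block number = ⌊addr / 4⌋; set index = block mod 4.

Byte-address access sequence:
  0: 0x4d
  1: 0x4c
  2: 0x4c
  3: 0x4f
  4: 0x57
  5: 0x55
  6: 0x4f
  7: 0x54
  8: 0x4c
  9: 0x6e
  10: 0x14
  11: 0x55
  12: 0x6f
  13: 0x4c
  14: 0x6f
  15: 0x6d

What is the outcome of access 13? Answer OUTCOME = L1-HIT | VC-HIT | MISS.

OUTCOME = VC-HIT

#0 0x4d→b19/s3 MISS; vc=[]
#1 0x4c→b19/s3 L1-HIT; vc=[]
#2 0x4c→b19/s3 L1-HIT; vc=[]
#3 0x4f→b19/s3 L1-HIT; vc=[]
#4 0x57→b21/s1 MISS; vc=[]
#5 0x55→b21/s1 L1-HIT; vc=[]
#6 0x4f→b19/s3 L1-HIT; vc=[]
#7 0x54→b21/s1 L1-HIT; vc=[]
#8 0x4c→b19/s3 L1-HIT; vc=[]
#9 0x6e→b27/s3 MISS; vc=[19]
#10 0x14→b5/s1 MISS; vc=[19,21]
#11 0x55→b21/s1 VC-HIT; vc=[19,5]
#12 0x6f→b27/s3 L1-HIT; vc=[19,5]
#13 0x4c→b19/s3 VC-HIT; vc=[27,5]
#14 0x6f→b27/s3 VC-HIT; vc=[19,5]
#15 0x6d→b27/s3 L1-HIT; vc=[19,5]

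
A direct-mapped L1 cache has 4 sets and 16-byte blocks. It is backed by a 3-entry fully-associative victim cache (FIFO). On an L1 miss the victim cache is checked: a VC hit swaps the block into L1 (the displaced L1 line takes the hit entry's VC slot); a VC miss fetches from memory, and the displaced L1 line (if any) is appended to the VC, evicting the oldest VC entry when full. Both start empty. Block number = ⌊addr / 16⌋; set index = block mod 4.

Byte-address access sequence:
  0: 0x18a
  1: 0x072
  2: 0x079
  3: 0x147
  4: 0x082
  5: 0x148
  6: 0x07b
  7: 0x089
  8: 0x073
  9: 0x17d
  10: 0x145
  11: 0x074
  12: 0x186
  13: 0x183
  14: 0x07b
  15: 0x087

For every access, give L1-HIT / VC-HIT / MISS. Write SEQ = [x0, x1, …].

#0 0x18a→b24/s0 MISS; vc=[]
#1 0x72→b7/s3 MISS; vc=[]
#2 0x79→b7/s3 L1-HIT; vc=[]
#3 0x147→b20/s0 MISS; vc=[24]
#4 0x82→b8/s0 MISS; vc=[24,20]
#5 0x148→b20/s0 VC-HIT; vc=[24,8]
#6 0x7b→b7/s3 L1-HIT; vc=[24,8]
#7 0x89→b8/s0 VC-HIT; vc=[24,20]
#8 0x73→b7/s3 L1-HIT; vc=[24,20]
#9 0x17d→b23/s3 MISS; vc=[24,20,7]
#10 0x145→b20/s0 VC-HIT; vc=[24,8,7]
#11 0x74→b7/s3 VC-HIT; vc=[24,8,23]
#12 0x186→b24/s0 VC-HIT; vc=[20,8,23]
#13 0x183→b24/s0 L1-HIT; vc=[20,8,23]
#14 0x7b→b7/s3 L1-HIT; vc=[20,8,23]
#15 0x87→b8/s0 VC-HIT; vc=[20,24,23]

SEQ = [MISS, MISS, L1-HIT, MISS, MISS, VC-HIT, L1-HIT, VC-HIT, L1-HIT, MISS, VC-HIT, VC-HIT, VC-HIT, L1-HIT, L1-HIT, VC-HIT]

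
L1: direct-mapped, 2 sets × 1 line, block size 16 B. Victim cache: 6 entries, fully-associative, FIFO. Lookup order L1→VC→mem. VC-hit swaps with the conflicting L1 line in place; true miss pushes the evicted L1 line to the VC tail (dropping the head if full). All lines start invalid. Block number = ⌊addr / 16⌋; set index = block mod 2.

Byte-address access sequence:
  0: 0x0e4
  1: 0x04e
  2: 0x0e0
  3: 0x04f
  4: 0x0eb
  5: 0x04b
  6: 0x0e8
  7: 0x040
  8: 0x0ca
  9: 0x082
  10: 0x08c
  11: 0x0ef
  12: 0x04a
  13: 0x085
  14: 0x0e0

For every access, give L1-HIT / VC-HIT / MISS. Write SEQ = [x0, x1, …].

#0 0xe4→b14/s0 MISS; vc=[]
#1 0x4e→b4/s0 MISS; vc=[14]
#2 0xe0→b14/s0 VC-HIT; vc=[4]
#3 0x4f→b4/s0 VC-HIT; vc=[14]
#4 0xeb→b14/s0 VC-HIT; vc=[4]
#5 0x4b→b4/s0 VC-HIT; vc=[14]
#6 0xe8→b14/s0 VC-HIT; vc=[4]
#7 0x40→b4/s0 VC-HIT; vc=[14]
#8 0xca→b12/s0 MISS; vc=[14,4]
#9 0x82→b8/s0 MISS; vc=[14,4,12]
#10 0x8c→b8/s0 L1-HIT; vc=[14,4,12]
#11 0xef→b14/s0 VC-HIT; vc=[8,4,12]
#12 0x4a→b4/s0 VC-HIT; vc=[8,14,12]
#13 0x85→b8/s0 VC-HIT; vc=[4,14,12]
#14 0xe0→b14/s0 VC-HIT; vc=[4,8,12]

SEQ = [MISS, MISS, VC-HIT, VC-HIT, VC-HIT, VC-HIT, VC-HIT, VC-HIT, MISS, MISS, L1-HIT, VC-HIT, VC-HIT, VC-HIT, VC-HIT]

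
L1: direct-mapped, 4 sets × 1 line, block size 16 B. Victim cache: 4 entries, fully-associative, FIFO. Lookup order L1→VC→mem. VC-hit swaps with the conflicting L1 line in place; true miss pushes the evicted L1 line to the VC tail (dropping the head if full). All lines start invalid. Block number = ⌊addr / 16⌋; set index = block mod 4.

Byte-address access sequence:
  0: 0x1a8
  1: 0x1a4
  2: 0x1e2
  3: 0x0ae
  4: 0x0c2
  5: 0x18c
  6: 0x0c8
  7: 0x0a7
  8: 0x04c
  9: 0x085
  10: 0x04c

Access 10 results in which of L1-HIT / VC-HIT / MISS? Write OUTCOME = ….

OUTCOME = VC-HIT

#0 0x1a8→b26/s2 MISS; vc=[]
#1 0x1a4→b26/s2 L1-HIT; vc=[]
#2 0x1e2→b30/s2 MISS; vc=[26]
#3 0xae→b10/s2 MISS; vc=[26,30]
#4 0xc2→b12/s0 MISS; vc=[26,30]
#5 0x18c→b24/s0 MISS; vc=[26,30,12]
#6 0xc8→b12/s0 VC-HIT; vc=[26,30,24]
#7 0xa7→b10/s2 L1-HIT; vc=[26,30,24]
#8 0x4c→b4/s0 MISS; vc=[26,30,24,12]
#9 0x85→b8/s0 MISS; vc=[30,24,12,4]
#10 0x4c→b4/s0 VC-HIT; vc=[30,24,12,8]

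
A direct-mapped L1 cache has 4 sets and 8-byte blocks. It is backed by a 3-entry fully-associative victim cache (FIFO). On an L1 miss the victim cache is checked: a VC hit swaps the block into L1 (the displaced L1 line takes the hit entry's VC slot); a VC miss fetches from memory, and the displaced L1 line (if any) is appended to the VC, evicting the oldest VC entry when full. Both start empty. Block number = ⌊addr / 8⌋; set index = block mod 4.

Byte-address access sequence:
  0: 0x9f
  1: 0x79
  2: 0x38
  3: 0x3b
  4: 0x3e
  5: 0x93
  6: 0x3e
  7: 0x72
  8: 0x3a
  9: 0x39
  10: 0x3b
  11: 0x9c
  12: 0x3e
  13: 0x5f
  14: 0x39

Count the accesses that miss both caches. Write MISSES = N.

MISSES = 6

0: 0x9f (blk 19, set 3) → MISS  vc=[]
1: 0x79 (blk 15, set 3) → MISS  vc=[19]
2: 0x38 (blk 7, set 3) → MISS  vc=[19, 15]
3: 0x3b (blk 7, set 3) → L1-HIT  vc=[19, 15]
4: 0x3e (blk 7, set 3) → L1-HIT  vc=[19, 15]
5: 0x93 (blk 18, set 2) → MISS  vc=[19, 15]
6: 0x3e (blk 7, set 3) → L1-HIT  vc=[19, 15]
7: 0x72 (blk 14, set 2) → MISS  vc=[19, 15, 18]
8: 0x3a (blk 7, set 3) → L1-HIT  vc=[19, 15, 18]
9: 0x39 (blk 7, set 3) → L1-HIT  vc=[19, 15, 18]
10: 0x3b (blk 7, set 3) → L1-HIT  vc=[19, 15, 18]
11: 0x9c (blk 19, set 3) → VC-HIT  vc=[7, 15, 18]
12: 0x3e (blk 7, set 3) → VC-HIT  vc=[19, 15, 18]
13: 0x5f (blk 11, set 3) → MISS  vc=[15, 18, 7]
14: 0x39 (blk 7, set 3) → VC-HIT  vc=[15, 18, 11]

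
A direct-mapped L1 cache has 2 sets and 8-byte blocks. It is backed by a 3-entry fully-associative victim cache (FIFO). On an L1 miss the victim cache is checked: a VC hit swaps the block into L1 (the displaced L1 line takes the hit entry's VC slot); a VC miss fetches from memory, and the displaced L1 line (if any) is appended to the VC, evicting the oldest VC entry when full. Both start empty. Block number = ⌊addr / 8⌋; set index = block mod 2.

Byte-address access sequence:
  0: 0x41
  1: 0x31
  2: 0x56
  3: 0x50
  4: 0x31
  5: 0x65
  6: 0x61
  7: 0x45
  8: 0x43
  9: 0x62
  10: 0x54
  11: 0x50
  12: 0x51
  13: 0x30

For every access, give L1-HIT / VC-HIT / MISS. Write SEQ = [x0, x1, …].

0: 0x41 (blk 8, set 0) → MISS  vc=[]
1: 0x31 (blk 6, set 0) → MISS  vc=[8]
2: 0x56 (blk 10, set 0) → MISS  vc=[8, 6]
3: 0x50 (blk 10, set 0) → L1-HIT  vc=[8, 6]
4: 0x31 (blk 6, set 0) → VC-HIT  vc=[8, 10]
5: 0x65 (blk 12, set 0) → MISS  vc=[8, 10, 6]
6: 0x61 (blk 12, set 0) → L1-HIT  vc=[8, 10, 6]
7: 0x45 (blk 8, set 0) → VC-HIT  vc=[12, 10, 6]
8: 0x43 (blk 8, set 0) → L1-HIT  vc=[12, 10, 6]
9: 0x62 (blk 12, set 0) → VC-HIT  vc=[8, 10, 6]
10: 0x54 (blk 10, set 0) → VC-HIT  vc=[8, 12, 6]
11: 0x50 (blk 10, set 0) → L1-HIT  vc=[8, 12, 6]
12: 0x51 (blk 10, set 0) → L1-HIT  vc=[8, 12, 6]
13: 0x30 (blk 6, set 0) → VC-HIT  vc=[8, 12, 10]

SEQ = [MISS, MISS, MISS, L1-HIT, VC-HIT, MISS, L1-HIT, VC-HIT, L1-HIT, VC-HIT, VC-HIT, L1-HIT, L1-HIT, VC-HIT]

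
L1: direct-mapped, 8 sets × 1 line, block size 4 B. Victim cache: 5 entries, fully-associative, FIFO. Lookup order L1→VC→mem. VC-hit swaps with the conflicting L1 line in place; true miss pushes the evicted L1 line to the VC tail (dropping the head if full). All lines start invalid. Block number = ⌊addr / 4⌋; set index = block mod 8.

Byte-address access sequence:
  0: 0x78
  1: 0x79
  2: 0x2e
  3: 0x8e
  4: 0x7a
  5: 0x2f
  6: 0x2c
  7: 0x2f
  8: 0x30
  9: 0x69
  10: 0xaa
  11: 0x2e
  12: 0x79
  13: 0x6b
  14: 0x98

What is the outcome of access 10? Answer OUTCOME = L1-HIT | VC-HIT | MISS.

  [0] addr=0x78 blk=30 s=6: MISS | VC []
  [1] addr=0x79 blk=30 s=6: L1-HIT | VC []
  [2] addr=0x2e blk=11 s=3: MISS | VC []
  [3] addr=0x8e blk=35 s=3: MISS | VC [11]
  [4] addr=0x7a blk=30 s=6: L1-HIT | VC [11]
  [5] addr=0x2f blk=11 s=3: VC-HIT | VC [35]
  [6] addr=0x2c blk=11 s=3: L1-HIT | VC [35]
  [7] addr=0x2f blk=11 s=3: L1-HIT | VC [35]
  [8] addr=0x30 blk=12 s=4: MISS | VC [35]
  [9] addr=0x69 blk=26 s=2: MISS | VC [35]
  [10] addr=0xaa blk=42 s=2: MISS | VC [35, 26]
  [11] addr=0x2e blk=11 s=3: L1-HIT | VC [35, 26]
  [12] addr=0x79 blk=30 s=6: L1-HIT | VC [35, 26]
  [13] addr=0x6b blk=26 s=2: VC-HIT | VC [35, 42]
  [14] addr=0x98 blk=38 s=6: MISS | VC [35, 42, 30]

OUTCOME = MISS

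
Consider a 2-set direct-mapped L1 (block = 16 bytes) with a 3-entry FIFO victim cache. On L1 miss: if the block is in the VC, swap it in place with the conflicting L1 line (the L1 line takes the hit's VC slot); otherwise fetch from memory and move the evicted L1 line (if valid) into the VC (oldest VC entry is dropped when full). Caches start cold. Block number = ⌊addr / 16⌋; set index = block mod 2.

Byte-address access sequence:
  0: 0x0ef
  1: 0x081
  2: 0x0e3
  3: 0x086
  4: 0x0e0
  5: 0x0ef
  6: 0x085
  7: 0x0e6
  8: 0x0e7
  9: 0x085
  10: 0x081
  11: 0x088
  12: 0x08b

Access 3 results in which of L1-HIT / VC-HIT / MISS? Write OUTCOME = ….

OUTCOME = VC-HIT

  [0] addr=0xef blk=14 s=0: MISS | VC []
  [1] addr=0x81 blk=8 s=0: MISS | VC [14]
  [2] addr=0xe3 blk=14 s=0: VC-HIT | VC [8]
  [3] addr=0x86 blk=8 s=0: VC-HIT | VC [14]
  [4] addr=0xe0 blk=14 s=0: VC-HIT | VC [8]
  [5] addr=0xef blk=14 s=0: L1-HIT | VC [8]
  [6] addr=0x85 blk=8 s=0: VC-HIT | VC [14]
  [7] addr=0xe6 blk=14 s=0: VC-HIT | VC [8]
  [8] addr=0xe7 blk=14 s=0: L1-HIT | VC [8]
  [9] addr=0x85 blk=8 s=0: VC-HIT | VC [14]
  [10] addr=0x81 blk=8 s=0: L1-HIT | VC [14]
  [11] addr=0x88 blk=8 s=0: L1-HIT | VC [14]
  [12] addr=0x8b blk=8 s=0: L1-HIT | VC [14]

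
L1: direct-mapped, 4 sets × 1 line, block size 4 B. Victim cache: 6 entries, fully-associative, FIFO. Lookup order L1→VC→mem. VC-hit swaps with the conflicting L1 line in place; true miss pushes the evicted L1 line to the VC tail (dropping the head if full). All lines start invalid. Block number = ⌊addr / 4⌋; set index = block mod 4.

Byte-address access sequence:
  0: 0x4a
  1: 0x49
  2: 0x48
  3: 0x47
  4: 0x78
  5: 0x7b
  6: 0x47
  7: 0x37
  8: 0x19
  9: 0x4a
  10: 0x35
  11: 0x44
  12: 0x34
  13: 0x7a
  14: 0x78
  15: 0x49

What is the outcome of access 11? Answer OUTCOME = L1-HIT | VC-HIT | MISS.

#0 0x4a→b18/s2 MISS; vc=[]
#1 0x49→b18/s2 L1-HIT; vc=[]
#2 0x48→b18/s2 L1-HIT; vc=[]
#3 0x47→b17/s1 MISS; vc=[]
#4 0x78→b30/s2 MISS; vc=[18]
#5 0x7b→b30/s2 L1-HIT; vc=[18]
#6 0x47→b17/s1 L1-HIT; vc=[18]
#7 0x37→b13/s1 MISS; vc=[18,17]
#8 0x19→b6/s2 MISS; vc=[18,17,30]
#9 0x4a→b18/s2 VC-HIT; vc=[6,17,30]
#10 0x35→b13/s1 L1-HIT; vc=[6,17,30]
#11 0x44→b17/s1 VC-HIT; vc=[6,13,30]
#12 0x34→b13/s1 VC-HIT; vc=[6,17,30]
#13 0x7a→b30/s2 VC-HIT; vc=[6,17,18]
#14 0x78→b30/s2 L1-HIT; vc=[6,17,18]
#15 0x49→b18/s2 VC-HIT; vc=[6,17,30]

OUTCOME = VC-HIT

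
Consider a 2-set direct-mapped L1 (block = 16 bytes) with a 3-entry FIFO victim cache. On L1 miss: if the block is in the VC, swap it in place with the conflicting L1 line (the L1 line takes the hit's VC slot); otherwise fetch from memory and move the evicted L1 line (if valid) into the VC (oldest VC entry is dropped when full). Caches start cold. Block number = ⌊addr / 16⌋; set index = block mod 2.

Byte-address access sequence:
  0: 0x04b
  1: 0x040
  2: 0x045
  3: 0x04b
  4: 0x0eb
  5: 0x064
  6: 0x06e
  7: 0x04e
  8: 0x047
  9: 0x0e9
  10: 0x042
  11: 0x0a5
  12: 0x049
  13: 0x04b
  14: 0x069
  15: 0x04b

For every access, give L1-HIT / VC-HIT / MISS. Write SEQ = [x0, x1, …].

0: 0x4b (blk 4, set 0) → MISS  vc=[]
1: 0x40 (blk 4, set 0) → L1-HIT  vc=[]
2: 0x45 (blk 4, set 0) → L1-HIT  vc=[]
3: 0x4b (blk 4, set 0) → L1-HIT  vc=[]
4: 0xeb (blk 14, set 0) → MISS  vc=[4]
5: 0x64 (blk 6, set 0) → MISS  vc=[4, 14]
6: 0x6e (blk 6, set 0) → L1-HIT  vc=[4, 14]
7: 0x4e (blk 4, set 0) → VC-HIT  vc=[6, 14]
8: 0x47 (blk 4, set 0) → L1-HIT  vc=[6, 14]
9: 0xe9 (blk 14, set 0) → VC-HIT  vc=[6, 4]
10: 0x42 (blk 4, set 0) → VC-HIT  vc=[6, 14]
11: 0xa5 (blk 10, set 0) → MISS  vc=[6, 14, 4]
12: 0x49 (blk 4, set 0) → VC-HIT  vc=[6, 14, 10]
13: 0x4b (blk 4, set 0) → L1-HIT  vc=[6, 14, 10]
14: 0x69 (blk 6, set 0) → VC-HIT  vc=[4, 14, 10]
15: 0x4b (blk 4, set 0) → VC-HIT  vc=[6, 14, 10]

SEQ = [MISS, L1-HIT, L1-HIT, L1-HIT, MISS, MISS, L1-HIT, VC-HIT, L1-HIT, VC-HIT, VC-HIT, MISS, VC-HIT, L1-HIT, VC-HIT, VC-HIT]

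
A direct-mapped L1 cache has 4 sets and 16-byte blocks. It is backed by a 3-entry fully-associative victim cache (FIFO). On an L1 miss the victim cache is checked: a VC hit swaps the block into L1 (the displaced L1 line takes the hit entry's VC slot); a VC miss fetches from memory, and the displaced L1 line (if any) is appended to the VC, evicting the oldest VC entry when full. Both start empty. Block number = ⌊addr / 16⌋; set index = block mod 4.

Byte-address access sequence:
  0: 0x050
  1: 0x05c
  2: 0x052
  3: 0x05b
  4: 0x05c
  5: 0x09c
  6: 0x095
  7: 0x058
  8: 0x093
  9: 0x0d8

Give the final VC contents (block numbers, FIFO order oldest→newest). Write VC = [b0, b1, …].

0: 0x50 (blk 5, set 1) → MISS  vc=[]
1: 0x5c (blk 5, set 1) → L1-HIT  vc=[]
2: 0x52 (blk 5, set 1) → L1-HIT  vc=[]
3: 0x5b (blk 5, set 1) → L1-HIT  vc=[]
4: 0x5c (blk 5, set 1) → L1-HIT  vc=[]
5: 0x9c (blk 9, set 1) → MISS  vc=[5]
6: 0x95 (blk 9, set 1) → L1-HIT  vc=[5]
7: 0x58 (blk 5, set 1) → VC-HIT  vc=[9]
8: 0x93 (blk 9, set 1) → VC-HIT  vc=[5]
9: 0xd8 (blk 13, set 1) → MISS  vc=[5, 9]

VC = [5, 9]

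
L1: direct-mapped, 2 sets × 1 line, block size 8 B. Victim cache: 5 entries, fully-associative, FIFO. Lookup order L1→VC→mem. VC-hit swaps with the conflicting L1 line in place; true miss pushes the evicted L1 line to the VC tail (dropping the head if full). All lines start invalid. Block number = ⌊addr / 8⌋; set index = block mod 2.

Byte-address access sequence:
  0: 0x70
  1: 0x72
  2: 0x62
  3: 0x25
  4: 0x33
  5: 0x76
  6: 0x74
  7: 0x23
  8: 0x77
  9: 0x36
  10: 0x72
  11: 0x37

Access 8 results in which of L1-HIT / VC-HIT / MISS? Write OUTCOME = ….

  [0] addr=0x70 blk=14 s=0: MISS | VC []
  [1] addr=0x72 blk=14 s=0: L1-HIT | VC []
  [2] addr=0x62 blk=12 s=0: MISS | VC [14]
  [3] addr=0x25 blk=4 s=0: MISS | VC [14, 12]
  [4] addr=0x33 blk=6 s=0: MISS | VC [14, 12, 4]
  [5] addr=0x76 blk=14 s=0: VC-HIT | VC [6, 12, 4]
  [6] addr=0x74 blk=14 s=0: L1-HIT | VC [6, 12, 4]
  [7] addr=0x23 blk=4 s=0: VC-HIT | VC [6, 12, 14]
  [8] addr=0x77 blk=14 s=0: VC-HIT | VC [6, 12, 4]
  [9] addr=0x36 blk=6 s=0: VC-HIT | VC [14, 12, 4]
  [10] addr=0x72 blk=14 s=0: VC-HIT | VC [6, 12, 4]
  [11] addr=0x37 blk=6 s=0: VC-HIT | VC [14, 12, 4]

OUTCOME = VC-HIT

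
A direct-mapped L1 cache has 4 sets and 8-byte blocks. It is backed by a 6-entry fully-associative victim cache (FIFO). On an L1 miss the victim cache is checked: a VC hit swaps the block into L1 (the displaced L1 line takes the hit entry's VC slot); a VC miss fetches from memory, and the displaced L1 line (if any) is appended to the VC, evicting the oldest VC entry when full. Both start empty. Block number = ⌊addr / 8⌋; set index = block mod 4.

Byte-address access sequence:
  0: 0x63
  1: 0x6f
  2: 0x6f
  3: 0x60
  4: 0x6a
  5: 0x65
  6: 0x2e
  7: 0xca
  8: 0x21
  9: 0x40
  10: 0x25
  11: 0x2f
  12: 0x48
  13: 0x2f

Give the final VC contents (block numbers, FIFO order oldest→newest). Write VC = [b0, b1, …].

#0 0x63→b12/s0 MISS; vc=[]
#1 0x6f→b13/s1 MISS; vc=[]
#2 0x6f→b13/s1 L1-HIT; vc=[]
#3 0x60→b12/s0 L1-HIT; vc=[]
#4 0x6a→b13/s1 L1-HIT; vc=[]
#5 0x65→b12/s0 L1-HIT; vc=[]
#6 0x2e→b5/s1 MISS; vc=[13]
#7 0xca→b25/s1 MISS; vc=[13,5]
#8 0x21→b4/s0 MISS; vc=[13,5,12]
#9 0x40→b8/s0 MISS; vc=[13,5,12,4]
#10 0x25→b4/s0 VC-HIT; vc=[13,5,12,8]
#11 0x2f→b5/s1 VC-HIT; vc=[13,25,12,8]
#12 0x48→b9/s1 MISS; vc=[13,25,12,8,5]
#13 0x2f→b5/s1 VC-HIT; vc=[13,25,12,8,9]

VC = [13, 25, 12, 8, 9]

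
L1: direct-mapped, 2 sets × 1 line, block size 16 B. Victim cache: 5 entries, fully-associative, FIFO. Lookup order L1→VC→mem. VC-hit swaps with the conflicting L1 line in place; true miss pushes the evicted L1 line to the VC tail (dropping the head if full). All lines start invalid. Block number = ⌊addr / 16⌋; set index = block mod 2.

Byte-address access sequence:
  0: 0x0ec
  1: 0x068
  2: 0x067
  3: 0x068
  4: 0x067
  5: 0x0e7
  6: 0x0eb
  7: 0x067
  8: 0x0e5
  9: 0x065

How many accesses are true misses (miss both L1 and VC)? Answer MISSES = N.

MISSES = 2

0: 0xec (blk 14, set 0) → MISS  vc=[]
1: 0x68 (blk 6, set 0) → MISS  vc=[14]
2: 0x67 (blk 6, set 0) → L1-HIT  vc=[14]
3: 0x68 (blk 6, set 0) → L1-HIT  vc=[14]
4: 0x67 (blk 6, set 0) → L1-HIT  vc=[14]
5: 0xe7 (blk 14, set 0) → VC-HIT  vc=[6]
6: 0xeb (blk 14, set 0) → L1-HIT  vc=[6]
7: 0x67 (blk 6, set 0) → VC-HIT  vc=[14]
8: 0xe5 (blk 14, set 0) → VC-HIT  vc=[6]
9: 0x65 (blk 6, set 0) → VC-HIT  vc=[14]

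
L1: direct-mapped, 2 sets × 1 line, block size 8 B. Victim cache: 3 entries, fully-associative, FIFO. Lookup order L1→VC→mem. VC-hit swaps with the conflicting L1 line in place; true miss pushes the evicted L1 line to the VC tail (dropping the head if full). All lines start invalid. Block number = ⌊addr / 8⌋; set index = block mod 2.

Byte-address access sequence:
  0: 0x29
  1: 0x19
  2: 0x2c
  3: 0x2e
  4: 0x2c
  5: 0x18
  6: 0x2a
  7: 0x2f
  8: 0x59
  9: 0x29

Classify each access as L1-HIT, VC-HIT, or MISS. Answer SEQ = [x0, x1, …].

  [0] addr=0x29 blk=5 s=1: MISS | VC []
  [1] addr=0x19 blk=3 s=1: MISS | VC [5]
  [2] addr=0x2c blk=5 s=1: VC-HIT | VC [3]
  [3] addr=0x2e blk=5 s=1: L1-HIT | VC [3]
  [4] addr=0x2c blk=5 s=1: L1-HIT | VC [3]
  [5] addr=0x18 blk=3 s=1: VC-HIT | VC [5]
  [6] addr=0x2a blk=5 s=1: VC-HIT | VC [3]
  [7] addr=0x2f blk=5 s=1: L1-HIT | VC [3]
  [8] addr=0x59 blk=11 s=1: MISS | VC [3, 5]
  [9] addr=0x29 blk=5 s=1: VC-HIT | VC [3, 11]

SEQ = [MISS, MISS, VC-HIT, L1-HIT, L1-HIT, VC-HIT, VC-HIT, L1-HIT, MISS, VC-HIT]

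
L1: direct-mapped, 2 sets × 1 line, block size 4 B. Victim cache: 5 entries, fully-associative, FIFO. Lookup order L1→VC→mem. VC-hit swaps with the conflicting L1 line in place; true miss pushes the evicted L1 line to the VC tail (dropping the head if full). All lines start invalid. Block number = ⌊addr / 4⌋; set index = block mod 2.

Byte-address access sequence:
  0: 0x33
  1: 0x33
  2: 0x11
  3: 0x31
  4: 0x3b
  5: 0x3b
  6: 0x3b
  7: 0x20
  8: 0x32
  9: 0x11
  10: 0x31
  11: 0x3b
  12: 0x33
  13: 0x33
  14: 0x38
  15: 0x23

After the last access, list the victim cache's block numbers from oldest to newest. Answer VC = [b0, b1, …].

VC = [4, 14, 12]

0: 0x33 (blk 12, set 0) → MISS  vc=[]
1: 0x33 (blk 12, set 0) → L1-HIT  vc=[]
2: 0x11 (blk 4, set 0) → MISS  vc=[12]
3: 0x31 (blk 12, set 0) → VC-HIT  vc=[4]
4: 0x3b (blk 14, set 0) → MISS  vc=[4, 12]
5: 0x3b (blk 14, set 0) → L1-HIT  vc=[4, 12]
6: 0x3b (blk 14, set 0) → L1-HIT  vc=[4, 12]
7: 0x20 (blk 8, set 0) → MISS  vc=[4, 12, 14]
8: 0x32 (blk 12, set 0) → VC-HIT  vc=[4, 8, 14]
9: 0x11 (blk 4, set 0) → VC-HIT  vc=[12, 8, 14]
10: 0x31 (blk 12, set 0) → VC-HIT  vc=[4, 8, 14]
11: 0x3b (blk 14, set 0) → VC-HIT  vc=[4, 8, 12]
12: 0x33 (blk 12, set 0) → VC-HIT  vc=[4, 8, 14]
13: 0x33 (blk 12, set 0) → L1-HIT  vc=[4, 8, 14]
14: 0x38 (blk 14, set 0) → VC-HIT  vc=[4, 8, 12]
15: 0x23 (blk 8, set 0) → VC-HIT  vc=[4, 14, 12]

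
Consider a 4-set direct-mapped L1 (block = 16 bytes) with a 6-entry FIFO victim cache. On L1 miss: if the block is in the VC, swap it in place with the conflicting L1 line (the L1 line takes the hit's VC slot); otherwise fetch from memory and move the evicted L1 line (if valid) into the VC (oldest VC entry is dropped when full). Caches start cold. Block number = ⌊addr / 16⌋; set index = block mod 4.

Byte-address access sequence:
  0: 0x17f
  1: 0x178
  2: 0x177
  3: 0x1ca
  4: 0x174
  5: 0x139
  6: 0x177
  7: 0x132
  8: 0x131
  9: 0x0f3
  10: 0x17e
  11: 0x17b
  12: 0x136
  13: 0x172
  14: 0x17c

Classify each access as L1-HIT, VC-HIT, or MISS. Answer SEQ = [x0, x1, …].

SEQ = [MISS, L1-HIT, L1-HIT, MISS, L1-HIT, MISS, VC-HIT, VC-HIT, L1-HIT, MISS, VC-HIT, L1-HIT, VC-HIT, VC-HIT, L1-HIT]

0: 0x17f (blk 23, set 3) → MISS  vc=[]
1: 0x178 (blk 23, set 3) → L1-HIT  vc=[]
2: 0x177 (blk 23, set 3) → L1-HIT  vc=[]
3: 0x1ca (blk 28, set 0) → MISS  vc=[]
4: 0x174 (blk 23, set 3) → L1-HIT  vc=[]
5: 0x139 (blk 19, set 3) → MISS  vc=[23]
6: 0x177 (blk 23, set 3) → VC-HIT  vc=[19]
7: 0x132 (blk 19, set 3) → VC-HIT  vc=[23]
8: 0x131 (blk 19, set 3) → L1-HIT  vc=[23]
9: 0xf3 (blk 15, set 3) → MISS  vc=[23, 19]
10: 0x17e (blk 23, set 3) → VC-HIT  vc=[15, 19]
11: 0x17b (blk 23, set 3) → L1-HIT  vc=[15, 19]
12: 0x136 (blk 19, set 3) → VC-HIT  vc=[15, 23]
13: 0x172 (blk 23, set 3) → VC-HIT  vc=[15, 19]
14: 0x17c (blk 23, set 3) → L1-HIT  vc=[15, 19]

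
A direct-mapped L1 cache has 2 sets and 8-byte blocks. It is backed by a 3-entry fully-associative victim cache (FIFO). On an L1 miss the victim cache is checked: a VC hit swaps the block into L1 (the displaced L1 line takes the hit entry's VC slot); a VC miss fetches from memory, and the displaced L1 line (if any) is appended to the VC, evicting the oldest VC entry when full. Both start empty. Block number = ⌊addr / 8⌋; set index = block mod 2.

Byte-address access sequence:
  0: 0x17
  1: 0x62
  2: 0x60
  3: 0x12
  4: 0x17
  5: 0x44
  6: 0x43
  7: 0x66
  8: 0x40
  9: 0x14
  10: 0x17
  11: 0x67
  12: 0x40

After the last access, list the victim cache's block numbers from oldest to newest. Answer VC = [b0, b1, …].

#0 0x17→b2/s0 MISS; vc=[]
#1 0x62→b12/s0 MISS; vc=[2]
#2 0x60→b12/s0 L1-HIT; vc=[2]
#3 0x12→b2/s0 VC-HIT; vc=[12]
#4 0x17→b2/s0 L1-HIT; vc=[12]
#5 0x44→b8/s0 MISS; vc=[12,2]
#6 0x43→b8/s0 L1-HIT; vc=[12,2]
#7 0x66→b12/s0 VC-HIT; vc=[8,2]
#8 0x40→b8/s0 VC-HIT; vc=[12,2]
#9 0x14→b2/s0 VC-HIT; vc=[12,8]
#10 0x17→b2/s0 L1-HIT; vc=[12,8]
#11 0x67→b12/s0 VC-HIT; vc=[2,8]
#12 0x40→b8/s0 VC-HIT; vc=[2,12]

VC = [2, 12]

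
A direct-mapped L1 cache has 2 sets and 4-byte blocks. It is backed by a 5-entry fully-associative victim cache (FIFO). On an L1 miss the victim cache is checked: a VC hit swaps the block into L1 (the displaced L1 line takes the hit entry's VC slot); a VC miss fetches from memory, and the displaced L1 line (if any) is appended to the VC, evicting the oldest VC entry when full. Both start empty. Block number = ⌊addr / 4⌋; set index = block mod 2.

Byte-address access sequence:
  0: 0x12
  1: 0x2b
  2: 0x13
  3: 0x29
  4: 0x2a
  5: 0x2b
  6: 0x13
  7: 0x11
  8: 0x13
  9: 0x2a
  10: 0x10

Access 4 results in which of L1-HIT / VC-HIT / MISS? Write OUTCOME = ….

0: 0x12 (blk 4, set 0) → MISS  vc=[]
1: 0x2b (blk 10, set 0) → MISS  vc=[4]
2: 0x13 (blk 4, set 0) → VC-HIT  vc=[10]
3: 0x29 (blk 10, set 0) → VC-HIT  vc=[4]
4: 0x2a (blk 10, set 0) → L1-HIT  vc=[4]
5: 0x2b (blk 10, set 0) → L1-HIT  vc=[4]
6: 0x13 (blk 4, set 0) → VC-HIT  vc=[10]
7: 0x11 (blk 4, set 0) → L1-HIT  vc=[10]
8: 0x13 (blk 4, set 0) → L1-HIT  vc=[10]
9: 0x2a (blk 10, set 0) → VC-HIT  vc=[4]
10: 0x10 (blk 4, set 0) → VC-HIT  vc=[10]

OUTCOME = L1-HIT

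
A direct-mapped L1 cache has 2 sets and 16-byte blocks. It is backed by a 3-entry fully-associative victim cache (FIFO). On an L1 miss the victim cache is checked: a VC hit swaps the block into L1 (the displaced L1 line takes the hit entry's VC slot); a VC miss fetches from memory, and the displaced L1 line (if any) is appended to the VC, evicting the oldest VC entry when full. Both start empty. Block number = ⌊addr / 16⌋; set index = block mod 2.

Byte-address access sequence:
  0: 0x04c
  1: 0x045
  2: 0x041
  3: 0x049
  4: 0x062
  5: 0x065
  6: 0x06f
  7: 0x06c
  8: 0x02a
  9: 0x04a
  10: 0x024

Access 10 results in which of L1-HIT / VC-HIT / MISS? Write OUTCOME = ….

#0 0x4c→b4/s0 MISS; vc=[]
#1 0x45→b4/s0 L1-HIT; vc=[]
#2 0x41→b4/s0 L1-HIT; vc=[]
#3 0x49→b4/s0 L1-HIT; vc=[]
#4 0x62→b6/s0 MISS; vc=[4]
#5 0x65→b6/s0 L1-HIT; vc=[4]
#6 0x6f→b6/s0 L1-HIT; vc=[4]
#7 0x6c→b6/s0 L1-HIT; vc=[4]
#8 0x2a→b2/s0 MISS; vc=[4,6]
#9 0x4a→b4/s0 VC-HIT; vc=[2,6]
#10 0x24→b2/s0 VC-HIT; vc=[4,6]

OUTCOME = VC-HIT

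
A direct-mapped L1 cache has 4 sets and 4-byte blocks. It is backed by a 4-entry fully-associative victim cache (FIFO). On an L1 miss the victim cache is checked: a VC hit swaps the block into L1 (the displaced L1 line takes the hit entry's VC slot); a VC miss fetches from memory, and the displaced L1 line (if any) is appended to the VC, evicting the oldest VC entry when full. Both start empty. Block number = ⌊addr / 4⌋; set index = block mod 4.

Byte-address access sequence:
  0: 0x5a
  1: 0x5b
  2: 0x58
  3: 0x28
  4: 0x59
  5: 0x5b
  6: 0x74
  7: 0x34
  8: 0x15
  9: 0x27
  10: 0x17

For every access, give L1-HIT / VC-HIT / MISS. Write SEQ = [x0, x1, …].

SEQ = [MISS, L1-HIT, L1-HIT, MISS, VC-HIT, L1-HIT, MISS, MISS, MISS, MISS, VC-HIT]

#0 0x5a→b22/s2 MISS; vc=[]
#1 0x5b→b22/s2 L1-HIT; vc=[]
#2 0x58→b22/s2 L1-HIT; vc=[]
#3 0x28→b10/s2 MISS; vc=[22]
#4 0x59→b22/s2 VC-HIT; vc=[10]
#5 0x5b→b22/s2 L1-HIT; vc=[10]
#6 0x74→b29/s1 MISS; vc=[10]
#7 0x34→b13/s1 MISS; vc=[10,29]
#8 0x15→b5/s1 MISS; vc=[10,29,13]
#9 0x27→b9/s1 MISS; vc=[10,29,13,5]
#10 0x17→b5/s1 VC-HIT; vc=[10,29,13,9]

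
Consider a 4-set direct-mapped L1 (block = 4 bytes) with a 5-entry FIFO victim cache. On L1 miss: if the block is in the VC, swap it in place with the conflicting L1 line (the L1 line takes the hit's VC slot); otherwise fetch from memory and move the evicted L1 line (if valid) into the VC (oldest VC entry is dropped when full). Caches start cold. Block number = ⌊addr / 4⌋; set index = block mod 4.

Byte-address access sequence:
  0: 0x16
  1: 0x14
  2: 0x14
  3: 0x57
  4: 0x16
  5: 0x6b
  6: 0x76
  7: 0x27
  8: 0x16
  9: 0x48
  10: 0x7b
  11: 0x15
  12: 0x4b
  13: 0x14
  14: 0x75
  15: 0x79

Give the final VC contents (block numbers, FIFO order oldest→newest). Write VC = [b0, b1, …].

0: 0x16 (blk 5, set 1) → MISS  vc=[]
1: 0x14 (blk 5, set 1) → L1-HIT  vc=[]
2: 0x14 (blk 5, set 1) → L1-HIT  vc=[]
3: 0x57 (blk 21, set 1) → MISS  vc=[5]
4: 0x16 (blk 5, set 1) → VC-HIT  vc=[21]
5: 0x6b (blk 26, set 2) → MISS  vc=[21]
6: 0x76 (blk 29, set 1) → MISS  vc=[21, 5]
7: 0x27 (blk 9, set 1) → MISS  vc=[21, 5, 29]
8: 0x16 (blk 5, set 1) → VC-HIT  vc=[21, 9, 29]
9: 0x48 (blk 18, set 2) → MISS  vc=[21, 9, 29, 26]
10: 0x7b (blk 30, set 2) → MISS  vc=[21, 9, 29, 26, 18]
11: 0x15 (blk 5, set 1) → L1-HIT  vc=[21, 9, 29, 26, 18]
12: 0x4b (blk 18, set 2) → VC-HIT  vc=[21, 9, 29, 26, 30]
13: 0x14 (blk 5, set 1) → L1-HIT  vc=[21, 9, 29, 26, 30]
14: 0x75 (blk 29, set 1) → VC-HIT  vc=[21, 9, 5, 26, 30]
15: 0x79 (blk 30, set 2) → VC-HIT  vc=[21, 9, 5, 26, 18]

VC = [21, 9, 5, 26, 18]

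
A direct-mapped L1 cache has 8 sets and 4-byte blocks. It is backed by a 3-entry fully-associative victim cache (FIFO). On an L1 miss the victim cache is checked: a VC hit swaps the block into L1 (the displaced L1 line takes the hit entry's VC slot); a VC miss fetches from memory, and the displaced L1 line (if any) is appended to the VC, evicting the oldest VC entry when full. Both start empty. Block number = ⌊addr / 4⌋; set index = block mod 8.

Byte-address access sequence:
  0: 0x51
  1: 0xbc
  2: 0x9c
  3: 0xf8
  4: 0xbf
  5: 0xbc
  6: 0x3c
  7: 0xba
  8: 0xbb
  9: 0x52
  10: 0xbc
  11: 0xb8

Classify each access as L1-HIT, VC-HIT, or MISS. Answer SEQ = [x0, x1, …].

SEQ = [MISS, MISS, MISS, MISS, VC-HIT, L1-HIT, MISS, MISS, L1-HIT, L1-HIT, VC-HIT, L1-HIT]

  [0] addr=0x51 blk=20 s=4: MISS | VC []
  [1] addr=0xbc blk=47 s=7: MISS | VC []
  [2] addr=0x9c blk=39 s=7: MISS | VC [47]
  [3] addr=0xf8 blk=62 s=6: MISS | VC [47]
  [4] addr=0xbf blk=47 s=7: VC-HIT | VC [39]
  [5] addr=0xbc blk=47 s=7: L1-HIT | VC [39]
  [6] addr=0x3c blk=15 s=7: MISS | VC [39, 47]
  [7] addr=0xba blk=46 s=6: MISS | VC [39, 47, 62]
  [8] addr=0xbb blk=46 s=6: L1-HIT | VC [39, 47, 62]
  [9] addr=0x52 blk=20 s=4: L1-HIT | VC [39, 47, 62]
  [10] addr=0xbc blk=47 s=7: VC-HIT | VC [39, 15, 62]
  [11] addr=0xb8 blk=46 s=6: L1-HIT | VC [39, 15, 62]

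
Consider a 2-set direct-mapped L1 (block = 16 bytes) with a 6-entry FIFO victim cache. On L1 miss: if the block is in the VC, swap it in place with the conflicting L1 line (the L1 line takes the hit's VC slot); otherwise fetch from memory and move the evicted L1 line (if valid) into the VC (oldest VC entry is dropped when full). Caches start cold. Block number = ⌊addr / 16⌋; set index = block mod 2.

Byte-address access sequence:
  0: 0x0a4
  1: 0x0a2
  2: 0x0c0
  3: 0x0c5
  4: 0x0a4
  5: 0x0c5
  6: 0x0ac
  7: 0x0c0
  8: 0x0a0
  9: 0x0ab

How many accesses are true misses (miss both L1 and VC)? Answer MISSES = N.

0: 0xa4 (blk 10, set 0) → MISS  vc=[]
1: 0xa2 (blk 10, set 0) → L1-HIT  vc=[]
2: 0xc0 (blk 12, set 0) → MISS  vc=[10]
3: 0xc5 (blk 12, set 0) → L1-HIT  vc=[10]
4: 0xa4 (blk 10, set 0) → VC-HIT  vc=[12]
5: 0xc5 (blk 12, set 0) → VC-HIT  vc=[10]
6: 0xac (blk 10, set 0) → VC-HIT  vc=[12]
7: 0xc0 (blk 12, set 0) → VC-HIT  vc=[10]
8: 0xa0 (blk 10, set 0) → VC-HIT  vc=[12]
9: 0xab (blk 10, set 0) → L1-HIT  vc=[12]

MISSES = 2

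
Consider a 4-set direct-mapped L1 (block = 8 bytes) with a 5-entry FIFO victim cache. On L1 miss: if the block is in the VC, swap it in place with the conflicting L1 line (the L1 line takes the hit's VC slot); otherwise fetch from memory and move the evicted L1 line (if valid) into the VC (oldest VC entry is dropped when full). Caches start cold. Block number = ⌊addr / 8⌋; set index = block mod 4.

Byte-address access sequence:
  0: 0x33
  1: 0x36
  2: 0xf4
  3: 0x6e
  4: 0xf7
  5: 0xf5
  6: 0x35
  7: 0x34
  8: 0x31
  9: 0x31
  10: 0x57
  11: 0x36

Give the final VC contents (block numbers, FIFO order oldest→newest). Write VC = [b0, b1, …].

0: 0x33 (blk 6, set 2) → MISS  vc=[]
1: 0x36 (blk 6, set 2) → L1-HIT  vc=[]
2: 0xf4 (blk 30, set 2) → MISS  vc=[6]
3: 0x6e (blk 13, set 1) → MISS  vc=[6]
4: 0xf7 (blk 30, set 2) → L1-HIT  vc=[6]
5: 0xf5 (blk 30, set 2) → L1-HIT  vc=[6]
6: 0x35 (blk 6, set 2) → VC-HIT  vc=[30]
7: 0x34 (blk 6, set 2) → L1-HIT  vc=[30]
8: 0x31 (blk 6, set 2) → L1-HIT  vc=[30]
9: 0x31 (blk 6, set 2) → L1-HIT  vc=[30]
10: 0x57 (blk 10, set 2) → MISS  vc=[30, 6]
11: 0x36 (blk 6, set 2) → VC-HIT  vc=[30, 10]

VC = [30, 10]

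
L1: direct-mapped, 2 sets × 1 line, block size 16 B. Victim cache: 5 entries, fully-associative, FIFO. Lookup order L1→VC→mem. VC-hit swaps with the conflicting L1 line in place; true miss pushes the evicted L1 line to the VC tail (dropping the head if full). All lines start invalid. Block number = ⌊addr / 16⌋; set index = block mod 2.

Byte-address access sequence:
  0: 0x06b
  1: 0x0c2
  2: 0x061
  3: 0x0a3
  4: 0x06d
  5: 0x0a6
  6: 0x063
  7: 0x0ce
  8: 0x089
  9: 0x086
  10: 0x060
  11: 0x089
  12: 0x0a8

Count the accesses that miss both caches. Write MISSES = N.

#0 0x6b→b6/s0 MISS; vc=[]
#1 0xc2→b12/s0 MISS; vc=[6]
#2 0x61→b6/s0 VC-HIT; vc=[12]
#3 0xa3→b10/s0 MISS; vc=[12,6]
#4 0x6d→b6/s0 VC-HIT; vc=[12,10]
#5 0xa6→b10/s0 VC-HIT; vc=[12,6]
#6 0x63→b6/s0 VC-HIT; vc=[12,10]
#7 0xce→b12/s0 VC-HIT; vc=[6,10]
#8 0x89→b8/s0 MISS; vc=[6,10,12]
#9 0x86→b8/s0 L1-HIT; vc=[6,10,12]
#10 0x60→b6/s0 VC-HIT; vc=[8,10,12]
#11 0x89→b8/s0 VC-HIT; vc=[6,10,12]
#12 0xa8→b10/s0 VC-HIT; vc=[6,8,12]

MISSES = 4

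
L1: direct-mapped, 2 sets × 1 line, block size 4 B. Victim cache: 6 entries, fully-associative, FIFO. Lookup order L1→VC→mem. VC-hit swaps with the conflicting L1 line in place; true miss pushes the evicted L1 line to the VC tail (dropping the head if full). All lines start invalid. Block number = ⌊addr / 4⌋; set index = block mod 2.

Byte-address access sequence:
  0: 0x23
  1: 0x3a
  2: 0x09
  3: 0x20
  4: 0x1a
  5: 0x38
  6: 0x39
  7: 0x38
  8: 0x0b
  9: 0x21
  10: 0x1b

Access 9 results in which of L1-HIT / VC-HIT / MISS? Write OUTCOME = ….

OUTCOME = VC-HIT

  [0] addr=0x23 blk=8 s=0: MISS | VC []
  [1] addr=0x3a blk=14 s=0: MISS | VC [8]
  [2] addr=0x9 blk=2 s=0: MISS | VC [8, 14]
  [3] addr=0x20 blk=8 s=0: VC-HIT | VC [2, 14]
  [4] addr=0x1a blk=6 s=0: MISS | VC [2, 14, 8]
  [5] addr=0x38 blk=14 s=0: VC-HIT | VC [2, 6, 8]
  [6] addr=0x39 blk=14 s=0: L1-HIT | VC [2, 6, 8]
  [7] addr=0x38 blk=14 s=0: L1-HIT | VC [2, 6, 8]
  [8] addr=0xb blk=2 s=0: VC-HIT | VC [14, 6, 8]
  [9] addr=0x21 blk=8 s=0: VC-HIT | VC [14, 6, 2]
  [10] addr=0x1b blk=6 s=0: VC-HIT | VC [14, 8, 2]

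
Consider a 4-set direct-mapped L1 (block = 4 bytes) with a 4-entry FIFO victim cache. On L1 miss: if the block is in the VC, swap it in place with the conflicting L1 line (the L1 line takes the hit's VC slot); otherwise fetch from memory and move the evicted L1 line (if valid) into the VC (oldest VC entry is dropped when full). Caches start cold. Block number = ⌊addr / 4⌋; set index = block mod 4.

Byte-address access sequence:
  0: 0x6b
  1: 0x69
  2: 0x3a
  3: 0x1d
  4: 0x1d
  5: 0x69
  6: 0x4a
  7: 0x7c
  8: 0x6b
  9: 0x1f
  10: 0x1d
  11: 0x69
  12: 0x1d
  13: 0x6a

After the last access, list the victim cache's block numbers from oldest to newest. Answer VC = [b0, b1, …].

0: 0x6b (blk 26, set 2) → MISS  vc=[]
1: 0x69 (blk 26, set 2) → L1-HIT  vc=[]
2: 0x3a (blk 14, set 2) → MISS  vc=[26]
3: 0x1d (blk 7, set 3) → MISS  vc=[26]
4: 0x1d (blk 7, set 3) → L1-HIT  vc=[26]
5: 0x69 (blk 26, set 2) → VC-HIT  vc=[14]
6: 0x4a (blk 18, set 2) → MISS  vc=[14, 26]
7: 0x7c (blk 31, set 3) → MISS  vc=[14, 26, 7]
8: 0x6b (blk 26, set 2) → VC-HIT  vc=[14, 18, 7]
9: 0x1f (blk 7, set 3) → VC-HIT  vc=[14, 18, 31]
10: 0x1d (blk 7, set 3) → L1-HIT  vc=[14, 18, 31]
11: 0x69 (blk 26, set 2) → L1-HIT  vc=[14, 18, 31]
12: 0x1d (blk 7, set 3) → L1-HIT  vc=[14, 18, 31]
13: 0x6a (blk 26, set 2) → L1-HIT  vc=[14, 18, 31]

VC = [14, 18, 31]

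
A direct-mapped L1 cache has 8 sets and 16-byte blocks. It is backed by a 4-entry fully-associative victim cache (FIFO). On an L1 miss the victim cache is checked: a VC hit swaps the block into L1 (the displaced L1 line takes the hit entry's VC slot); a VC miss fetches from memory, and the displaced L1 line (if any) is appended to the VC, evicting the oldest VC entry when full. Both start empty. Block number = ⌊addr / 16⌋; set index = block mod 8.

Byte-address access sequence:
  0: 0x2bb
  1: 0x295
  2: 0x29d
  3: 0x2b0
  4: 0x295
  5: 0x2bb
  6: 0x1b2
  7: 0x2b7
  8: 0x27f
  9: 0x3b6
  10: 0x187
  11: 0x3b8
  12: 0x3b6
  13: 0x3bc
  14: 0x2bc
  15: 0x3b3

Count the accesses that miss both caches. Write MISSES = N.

  [0] addr=0x2bb blk=43 s=3: MISS | VC []
  [1] addr=0x295 blk=41 s=1: MISS | VC []
  [2] addr=0x29d blk=41 s=1: L1-HIT | VC []
  [3] addr=0x2b0 blk=43 s=3: L1-HIT | VC []
  [4] addr=0x295 blk=41 s=1: L1-HIT | VC []
  [5] addr=0x2bb blk=43 s=3: L1-HIT | VC []
  [6] addr=0x1b2 blk=27 s=3: MISS | VC [43]
  [7] addr=0x2b7 blk=43 s=3: VC-HIT | VC [27]
  [8] addr=0x27f blk=39 s=7: MISS | VC [27]
  [9] addr=0x3b6 blk=59 s=3: MISS | VC [27, 43]
  [10] addr=0x187 blk=24 s=0: MISS | VC [27, 43]
  [11] addr=0x3b8 blk=59 s=3: L1-HIT | VC [27, 43]
  [12] addr=0x3b6 blk=59 s=3: L1-HIT | VC [27, 43]
  [13] addr=0x3bc blk=59 s=3: L1-HIT | VC [27, 43]
  [14] addr=0x2bc blk=43 s=3: VC-HIT | VC [27, 59]
  [15] addr=0x3b3 blk=59 s=3: VC-HIT | VC [27, 43]

MISSES = 6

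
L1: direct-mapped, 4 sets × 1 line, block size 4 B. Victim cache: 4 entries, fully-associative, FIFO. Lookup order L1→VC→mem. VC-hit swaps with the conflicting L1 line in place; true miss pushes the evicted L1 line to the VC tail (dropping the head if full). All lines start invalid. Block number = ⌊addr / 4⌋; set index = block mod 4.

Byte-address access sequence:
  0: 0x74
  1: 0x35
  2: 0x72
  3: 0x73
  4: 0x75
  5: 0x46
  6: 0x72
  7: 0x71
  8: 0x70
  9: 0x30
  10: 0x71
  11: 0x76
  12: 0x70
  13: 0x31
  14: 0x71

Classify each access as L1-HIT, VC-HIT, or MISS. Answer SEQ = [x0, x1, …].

SEQ = [MISS, MISS, MISS, L1-HIT, VC-HIT, MISS, L1-HIT, L1-HIT, L1-HIT, MISS, VC-HIT, VC-HIT, L1-HIT, VC-HIT, VC-HIT]

0: 0x74 (blk 29, set 1) → MISS  vc=[]
1: 0x35 (blk 13, set 1) → MISS  vc=[29]
2: 0x72 (blk 28, set 0) → MISS  vc=[29]
3: 0x73 (blk 28, set 0) → L1-HIT  vc=[29]
4: 0x75 (blk 29, set 1) → VC-HIT  vc=[13]
5: 0x46 (blk 17, set 1) → MISS  vc=[13, 29]
6: 0x72 (blk 28, set 0) → L1-HIT  vc=[13, 29]
7: 0x71 (blk 28, set 0) → L1-HIT  vc=[13, 29]
8: 0x70 (blk 28, set 0) → L1-HIT  vc=[13, 29]
9: 0x30 (blk 12, set 0) → MISS  vc=[13, 29, 28]
10: 0x71 (blk 28, set 0) → VC-HIT  vc=[13, 29, 12]
11: 0x76 (blk 29, set 1) → VC-HIT  vc=[13, 17, 12]
12: 0x70 (blk 28, set 0) → L1-HIT  vc=[13, 17, 12]
13: 0x31 (blk 12, set 0) → VC-HIT  vc=[13, 17, 28]
14: 0x71 (blk 28, set 0) → VC-HIT  vc=[13, 17, 12]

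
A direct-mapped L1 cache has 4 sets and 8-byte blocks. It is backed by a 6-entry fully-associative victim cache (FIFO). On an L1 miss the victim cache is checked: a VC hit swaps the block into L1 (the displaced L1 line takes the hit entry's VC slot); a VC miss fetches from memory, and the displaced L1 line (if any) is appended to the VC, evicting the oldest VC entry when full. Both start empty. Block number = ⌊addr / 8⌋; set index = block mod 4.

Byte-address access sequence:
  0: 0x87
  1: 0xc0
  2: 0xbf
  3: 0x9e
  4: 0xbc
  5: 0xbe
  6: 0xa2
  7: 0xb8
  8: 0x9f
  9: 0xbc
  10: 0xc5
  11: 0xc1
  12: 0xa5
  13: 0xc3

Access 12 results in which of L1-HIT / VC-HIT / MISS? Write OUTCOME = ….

#0 0x87→b16/s0 MISS; vc=[]
#1 0xc0→b24/s0 MISS; vc=[16]
#2 0xbf→b23/s3 MISS; vc=[16]
#3 0x9e→b19/s3 MISS; vc=[16,23]
#4 0xbc→b23/s3 VC-HIT; vc=[16,19]
#5 0xbe→b23/s3 L1-HIT; vc=[16,19]
#6 0xa2→b20/s0 MISS; vc=[16,19,24]
#7 0xb8→b23/s3 L1-HIT; vc=[16,19,24]
#8 0x9f→b19/s3 VC-HIT; vc=[16,23,24]
#9 0xbc→b23/s3 VC-HIT; vc=[16,19,24]
#10 0xc5→b24/s0 VC-HIT; vc=[16,19,20]
#11 0xc1→b24/s0 L1-HIT; vc=[16,19,20]
#12 0xa5→b20/s0 VC-HIT; vc=[16,19,24]
#13 0xc3→b24/s0 VC-HIT; vc=[16,19,20]

OUTCOME = VC-HIT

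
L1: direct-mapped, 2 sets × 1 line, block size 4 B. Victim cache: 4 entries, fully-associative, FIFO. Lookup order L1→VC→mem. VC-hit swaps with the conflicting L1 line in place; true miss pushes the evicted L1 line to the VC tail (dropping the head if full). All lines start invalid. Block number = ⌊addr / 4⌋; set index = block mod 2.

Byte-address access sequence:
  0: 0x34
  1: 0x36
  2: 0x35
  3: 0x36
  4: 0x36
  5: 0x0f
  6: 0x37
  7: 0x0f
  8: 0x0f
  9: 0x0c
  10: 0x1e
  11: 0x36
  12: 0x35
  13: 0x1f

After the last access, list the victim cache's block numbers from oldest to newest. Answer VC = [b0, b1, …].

VC = [13, 3]

#0 0x34→b13/s1 MISS; vc=[]
#1 0x36→b13/s1 L1-HIT; vc=[]
#2 0x35→b13/s1 L1-HIT; vc=[]
#3 0x36→b13/s1 L1-HIT; vc=[]
#4 0x36→b13/s1 L1-HIT; vc=[]
#5 0xf→b3/s1 MISS; vc=[13]
#6 0x37→b13/s1 VC-HIT; vc=[3]
#7 0xf→b3/s1 VC-HIT; vc=[13]
#8 0xf→b3/s1 L1-HIT; vc=[13]
#9 0xc→b3/s1 L1-HIT; vc=[13]
#10 0x1e→b7/s1 MISS; vc=[13,3]
#11 0x36→b13/s1 VC-HIT; vc=[7,3]
#12 0x35→b13/s1 L1-HIT; vc=[7,3]
#13 0x1f→b7/s1 VC-HIT; vc=[13,3]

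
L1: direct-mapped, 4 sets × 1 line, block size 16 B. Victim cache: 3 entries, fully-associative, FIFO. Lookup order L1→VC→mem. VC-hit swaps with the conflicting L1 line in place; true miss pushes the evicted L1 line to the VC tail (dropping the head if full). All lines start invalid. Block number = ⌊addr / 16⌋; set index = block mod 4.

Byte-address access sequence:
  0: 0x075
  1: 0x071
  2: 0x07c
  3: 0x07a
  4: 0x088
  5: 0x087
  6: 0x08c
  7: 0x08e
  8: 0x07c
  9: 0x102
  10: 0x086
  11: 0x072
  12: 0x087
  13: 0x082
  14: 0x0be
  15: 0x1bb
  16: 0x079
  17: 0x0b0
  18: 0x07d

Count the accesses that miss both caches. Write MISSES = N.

#0 0x75→b7/s3 MISS; vc=[]
#1 0x71→b7/s3 L1-HIT; vc=[]
#2 0x7c→b7/s3 L1-HIT; vc=[]
#3 0x7a→b7/s3 L1-HIT; vc=[]
#4 0x88→b8/s0 MISS; vc=[]
#5 0x87→b8/s0 L1-HIT; vc=[]
#6 0x8c→b8/s0 L1-HIT; vc=[]
#7 0x8e→b8/s0 L1-HIT; vc=[]
#8 0x7c→b7/s3 L1-HIT; vc=[]
#9 0x102→b16/s0 MISS; vc=[8]
#10 0x86→b8/s0 VC-HIT; vc=[16]
#11 0x72→b7/s3 L1-HIT; vc=[16]
#12 0x87→b8/s0 L1-HIT; vc=[16]
#13 0x82→b8/s0 L1-HIT; vc=[16]
#14 0xbe→b11/s3 MISS; vc=[16,7]
#15 0x1bb→b27/s3 MISS; vc=[16,7,11]
#16 0x79→b7/s3 VC-HIT; vc=[16,27,11]
#17 0xb0→b11/s3 VC-HIT; vc=[16,27,7]
#18 0x7d→b7/s3 VC-HIT; vc=[16,27,11]

MISSES = 5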